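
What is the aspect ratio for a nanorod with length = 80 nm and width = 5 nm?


Aspect ratio AR = length / diameter
AR = 80 / 5
AR = 16.0

16.0


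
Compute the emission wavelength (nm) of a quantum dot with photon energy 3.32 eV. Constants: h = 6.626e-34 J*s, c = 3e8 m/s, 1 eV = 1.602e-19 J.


Convert energy: E = 3.32 eV = 3.32 * 1.602e-19 = 5.31864e-19 J
lambda = h*c / E = 6.626e-34 * 3e8 / 5.31864e-19
lambda = 3.73742e-07 m = 373.7 nm

373.7


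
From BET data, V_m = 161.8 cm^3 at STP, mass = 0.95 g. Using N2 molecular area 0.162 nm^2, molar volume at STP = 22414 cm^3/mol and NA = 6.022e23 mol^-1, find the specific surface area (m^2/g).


Number of moles in monolayer = V_m / 22414 = 161.8 / 22414 = 0.0072187
Number of molecules = moles * NA = 0.0072187 * 6.022e23
SA = molecules * sigma / mass
SA = (161.8 / 22414) * 6.022e23 * 0.162e-18 / 0.95
SA = 741.3 m^2/g

741.3


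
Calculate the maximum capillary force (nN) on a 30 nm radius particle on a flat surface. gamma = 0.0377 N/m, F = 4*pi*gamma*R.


Convert radius: R = 30 nm = 3e-08 m
F = 4 * pi * gamma * R
F = 4 * pi * 0.0377 * 3e-08
F = 1.42126e-08 N = 14.2126 nN

14.2126


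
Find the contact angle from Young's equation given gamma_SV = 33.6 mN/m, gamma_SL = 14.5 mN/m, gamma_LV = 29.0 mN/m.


cos(theta) = (gamma_SV - gamma_SL) / gamma_LV
cos(theta) = (33.6 - 14.5) / 29.0
cos(theta) = 0.658621
theta = arccos(0.658621) = 48.81 degrees

48.81


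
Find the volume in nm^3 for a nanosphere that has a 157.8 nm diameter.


Radius r = 157.8/2 = 78.9 nm
Volume V = (4/3) * pi * r^3
V = (4/3) * pi * (78.9)^3
V = 2057404.19 nm^3

2057404.19


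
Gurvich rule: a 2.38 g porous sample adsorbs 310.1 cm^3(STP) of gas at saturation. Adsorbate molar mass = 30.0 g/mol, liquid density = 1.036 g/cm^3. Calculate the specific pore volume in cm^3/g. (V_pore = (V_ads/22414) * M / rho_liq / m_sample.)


Moles adsorbed n = V_ads / 22414 = 310.1 / 22414 = 1.383510e-02 mol
Liquid volume V_liq = n * M / rho_liq = 1.383510e-02 * 30.0 / 1.036 = 0.40063 cm^3
Specific pore volume V_pore = V_liq / m_sample = 0.40063 / 2.38
V_pore = 0.1683 cm^3/g

0.1683


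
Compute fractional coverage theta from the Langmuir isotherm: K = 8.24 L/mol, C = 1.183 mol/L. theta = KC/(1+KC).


Langmuir isotherm: theta = K*C / (1 + K*C)
K*C = 8.24 * 1.183 = 9.74792
theta = 9.74792 / (1 + 9.74792) = 9.74792 / 10.74792
theta = 0.907

0.907


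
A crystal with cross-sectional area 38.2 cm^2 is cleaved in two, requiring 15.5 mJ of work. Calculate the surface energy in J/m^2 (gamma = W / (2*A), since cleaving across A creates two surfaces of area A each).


Convert: A = 38.2 cm^2 = 0.00382 m^2, W = 15.5 mJ = 0.0155 J
Cleaving exposes two faces of area A, so total new surface = 2*A and gamma = W / (2*A)
gamma = 0.0155 / (2 * 0.00382)
gamma = 2.029 J/m^2

2.029


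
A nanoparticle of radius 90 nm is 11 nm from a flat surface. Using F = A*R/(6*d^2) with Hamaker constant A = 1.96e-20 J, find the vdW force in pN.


Convert to SI: R = 90 nm = 9e-08 m, d = 11 nm = 1.1e-08 m
F = A * R / (6 * d^2)
F = 1.96e-20 * 9e-08 / (6 * (1.1e-08)^2)
F = 2.42975e-12 N = 2.43 pN

2.43


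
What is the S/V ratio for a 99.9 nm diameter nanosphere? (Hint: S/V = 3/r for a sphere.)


Radius r = 99.9/2 = 49.95 nm
S/V = 3 / r = 3 / 49.95
S/V = 0.0601 nm^-1

0.0601


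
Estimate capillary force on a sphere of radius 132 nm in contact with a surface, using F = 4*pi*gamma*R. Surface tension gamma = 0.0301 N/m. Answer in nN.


Convert radius: R = 132 nm = 1.32e-07 m
F = 4 * pi * gamma * R
F = 4 * pi * 0.0301 * 1.32e-07
F = 4.99287e-08 N = 49.9287 nN

49.9287


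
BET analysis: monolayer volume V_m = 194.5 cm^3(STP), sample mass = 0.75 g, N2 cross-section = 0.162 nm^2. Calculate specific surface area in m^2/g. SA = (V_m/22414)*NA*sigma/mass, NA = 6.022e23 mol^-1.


Number of moles in monolayer = V_m / 22414 = 194.5 / 22414 = 0.00867761
Number of molecules = moles * NA = 0.00867761 * 6.022e23
SA = molecules * sigma / mass
SA = (194.5 / 22414) * 6.022e23 * 0.162e-18 / 0.75
SA = 1128.7 m^2/g

1128.7


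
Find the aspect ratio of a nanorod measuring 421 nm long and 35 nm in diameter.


Aspect ratio AR = length / diameter
AR = 421 / 35
AR = 12.03

12.03


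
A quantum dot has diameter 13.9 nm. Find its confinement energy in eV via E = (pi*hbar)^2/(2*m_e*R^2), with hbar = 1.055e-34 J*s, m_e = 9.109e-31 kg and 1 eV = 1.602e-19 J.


Radius R = 13.9/2 = 6.95 nm = 6.95e-09 m
E = (pi * 1.055e-34)^2 / (2 * 9.109e-31 * (6.95e-09)^2)
E(J) = 1.24834e-21
E = E(J) / 1.602e-19 = 0.0078 eV

0.0078


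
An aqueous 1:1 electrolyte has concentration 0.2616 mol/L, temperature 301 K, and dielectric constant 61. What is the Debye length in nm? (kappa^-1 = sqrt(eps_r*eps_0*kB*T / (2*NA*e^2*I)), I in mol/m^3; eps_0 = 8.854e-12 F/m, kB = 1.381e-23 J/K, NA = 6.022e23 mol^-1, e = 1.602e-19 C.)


Ionic strength I = 0.2616 * 1^2 * 1000 = 261.6 mol/m^3
kappa^-1 = sqrt(61 * 8.854e-12 * 1.381e-23 * 301 / (2 * 6.022e23 * (1.602e-19)^2 * 261.6))
kappa^-1 = 0.527 nm

0.527


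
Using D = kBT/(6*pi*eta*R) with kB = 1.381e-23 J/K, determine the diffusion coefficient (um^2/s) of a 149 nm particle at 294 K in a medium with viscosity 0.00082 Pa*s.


Radius R = 149/2 = 74.5 nm = 7.45e-08 m
D = kB*T / (6*pi*eta*R)
D = 1.381e-23 * 294 / (6 * pi * 0.00082 * 7.45e-08)
D = 3.5259e-12 m^2/s = 3.526 um^2/s

3.526


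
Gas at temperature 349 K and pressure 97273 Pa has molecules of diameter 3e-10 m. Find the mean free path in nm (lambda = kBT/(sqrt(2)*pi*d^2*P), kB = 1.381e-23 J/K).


Mean free path: lambda = kB*T / (sqrt(2) * pi * d^2 * P)
lambda = 1.381e-23 * 349 / (sqrt(2) * pi * (3e-10)^2 * 97273)
lambda = 1.23914e-07 m
lambda = 123.91 nm

123.91


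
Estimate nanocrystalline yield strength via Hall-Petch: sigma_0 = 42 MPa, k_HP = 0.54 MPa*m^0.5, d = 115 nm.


d = 115 nm = 1.15e-07 m
sqrt(d) = 0.0003391165
Hall-Petch contribution = k / sqrt(d) = 0.54 / 0.0003391165 = 1592.4 MPa
sigma = sigma_0 + k/sqrt(d) = 42 + 1592.4 = 1634.4 MPa

1634.4


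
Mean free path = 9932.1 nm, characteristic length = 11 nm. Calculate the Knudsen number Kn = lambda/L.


Knudsen number Kn = lambda / L
Kn = 9932.1 / 11
Kn = 902.9182

902.9182


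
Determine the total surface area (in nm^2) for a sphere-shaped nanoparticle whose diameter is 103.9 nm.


Radius r = 103.9/2 = 51.95 nm
Surface area SA = 4 * pi * r^2
SA = 4 * pi * (51.95)^2
SA = 33914.15 nm^2

33914.15


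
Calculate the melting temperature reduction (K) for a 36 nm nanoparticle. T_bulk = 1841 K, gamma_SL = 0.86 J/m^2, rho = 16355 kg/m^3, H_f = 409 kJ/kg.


Radius R = 36/2 = 18 nm = 1.8e-08 m
Convert H_f = 409 kJ/kg = 409000 J/kg
dT = 2 * gamma_SL * T_bulk / (rho * H_f * R)
dT = 2 * 0.86 * 1841 / (16355 * 409000 * 1.8e-08)
dT = 26.3 K

26.3


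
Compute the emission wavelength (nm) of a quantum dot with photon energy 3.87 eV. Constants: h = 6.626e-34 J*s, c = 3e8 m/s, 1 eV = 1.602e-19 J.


Convert energy: E = 3.87 eV = 3.87 * 1.602e-19 = 6.19974e-19 J
lambda = h*c / E = 6.626e-34 * 3e8 / 6.19974e-19
lambda = 3.20626e-07 m = 320.6 nm

320.6


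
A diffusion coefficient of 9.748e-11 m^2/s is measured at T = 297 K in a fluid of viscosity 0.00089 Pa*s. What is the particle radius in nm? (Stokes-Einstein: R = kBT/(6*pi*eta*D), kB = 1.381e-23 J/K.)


Stokes-Einstein: R = kB*T / (6*pi*eta*D)
R = 1.381e-23 * 297 / (6 * pi * 0.00089 * 9.748e-11)
R = 2.50809e-09 m = 2.51 nm

2.51


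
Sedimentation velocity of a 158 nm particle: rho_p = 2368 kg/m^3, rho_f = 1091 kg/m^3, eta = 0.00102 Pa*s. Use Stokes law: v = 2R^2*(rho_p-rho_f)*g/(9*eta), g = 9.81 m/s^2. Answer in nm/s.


Radius R = 158/2 nm = 7.9e-08 m
Density difference = 2368 - 1091 = 1277 kg/m^3
v = 2 * R^2 * (rho_p - rho_f) * g / (9 * eta)
v = 2 * (7.9e-08)^2 * 1277 * 9.81 / (9 * 0.00102)
v = 1.70334e-08 m/s = 17.0334 nm/s

17.0334


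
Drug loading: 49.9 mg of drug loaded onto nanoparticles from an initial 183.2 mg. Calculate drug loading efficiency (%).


Drug loading efficiency = (drug loaded / drug initial) * 100
DLE = 49.9 / 183.2 * 100
DLE = 0.2724 * 100
DLE = 27.24%

27.24


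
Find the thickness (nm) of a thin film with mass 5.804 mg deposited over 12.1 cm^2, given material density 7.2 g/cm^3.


Convert: m = 5.804 mg = 5.8040e-06 kg, A = 12.1 cm^2 = 1.2100e-03 m^2, rho = 7.2 g/cm^3 = 7200 kg/m^3
t = m / (A * rho)
t = 5.8040e-06 / (1.2100e-03 * 7200)
t = 6.6621e-07 m = 666.2 nm

666.2


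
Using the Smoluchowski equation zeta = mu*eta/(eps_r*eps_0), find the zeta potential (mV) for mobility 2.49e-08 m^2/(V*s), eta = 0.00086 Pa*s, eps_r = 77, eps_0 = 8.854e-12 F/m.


Smoluchowski equation: zeta = mu * eta / (eps_r * eps_0)
zeta = 2.49e-08 * 0.00086 / (77 * 8.854e-12)
zeta = 0.03141 V = 31.41 mV

31.41


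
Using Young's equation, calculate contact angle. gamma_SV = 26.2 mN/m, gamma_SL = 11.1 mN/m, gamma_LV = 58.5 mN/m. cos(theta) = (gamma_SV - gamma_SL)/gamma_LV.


cos(theta) = (gamma_SV - gamma_SL) / gamma_LV
cos(theta) = (26.2 - 11.1) / 58.5
cos(theta) = 0.25812
theta = arccos(0.25812) = 75.04 degrees

75.04


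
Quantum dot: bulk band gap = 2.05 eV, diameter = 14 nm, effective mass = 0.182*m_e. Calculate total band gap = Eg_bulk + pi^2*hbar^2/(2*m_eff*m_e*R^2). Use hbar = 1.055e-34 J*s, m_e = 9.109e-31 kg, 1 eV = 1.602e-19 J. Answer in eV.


Radius R = 14/2 nm = 7e-09 m
Confinement energy dE = pi^2 * hbar^2 / (2 * m_eff * m_e * R^2)
dE = pi^2 * (1.055e-34)^2 / (2 * 0.182 * 9.109e-31 * (7e-09)^2) J, divided by 1.602e-19 J/eV
dE = 0.0422 eV
Total band gap = E_g(bulk) + dE = 2.05 + 0.0422 = 2.0922 eV

2.0922


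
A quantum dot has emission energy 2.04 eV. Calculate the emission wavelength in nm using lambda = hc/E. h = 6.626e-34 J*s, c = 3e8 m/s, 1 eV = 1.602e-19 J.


Convert energy: E = 2.04 eV = 2.04 * 1.602e-19 = 3.26808e-19 J
lambda = h*c / E = 6.626e-34 * 3e8 / 3.26808e-19
lambda = 6.08247e-07 m = 608.2 nm

608.2


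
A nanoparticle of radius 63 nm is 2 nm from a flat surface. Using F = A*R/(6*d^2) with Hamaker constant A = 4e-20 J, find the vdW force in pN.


Convert to SI: R = 63 nm = 6.3e-08 m, d = 2 nm = 2e-09 m
F = A * R / (6 * d^2)
F = 4e-20 * 6.3e-08 / (6 * (2e-09)^2)
F = 1.05e-10 N = 105.0 pN

105.0


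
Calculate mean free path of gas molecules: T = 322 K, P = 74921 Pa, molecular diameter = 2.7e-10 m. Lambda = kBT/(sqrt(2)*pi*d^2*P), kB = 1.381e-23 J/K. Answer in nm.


Mean free path: lambda = kB*T / (sqrt(2) * pi * d^2 * P)
lambda = 1.381e-23 * 322 / (sqrt(2) * pi * (2.7e-10)^2 * 74921)
lambda = 1.83254e-07 m
lambda = 183.25 nm

183.25


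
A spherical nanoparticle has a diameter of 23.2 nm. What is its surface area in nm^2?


Radius r = 23.2/2 = 11.6 nm
Surface area SA = 4 * pi * r^2
SA = 4 * pi * (11.6)^2
SA = 1690.93 nm^2

1690.93


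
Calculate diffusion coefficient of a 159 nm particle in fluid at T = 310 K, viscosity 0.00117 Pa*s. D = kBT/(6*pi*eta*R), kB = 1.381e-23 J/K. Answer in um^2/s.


Radius R = 159/2 = 79.5 nm = 7.95e-08 m
D = kB*T / (6*pi*eta*R)
D = 1.381e-23 * 310 / (6 * pi * 0.00117 * 7.95e-08)
D = 2.44175e-12 m^2/s = 2.442 um^2/s

2.442


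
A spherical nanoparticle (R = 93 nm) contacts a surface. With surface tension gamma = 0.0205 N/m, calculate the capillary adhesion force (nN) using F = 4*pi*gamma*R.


Convert radius: R = 93 nm = 9.3e-08 m
F = 4 * pi * gamma * R
F = 4 * pi * 0.0205 * 9.3e-08
F = 2.39578e-08 N = 23.9578 nN

23.9578


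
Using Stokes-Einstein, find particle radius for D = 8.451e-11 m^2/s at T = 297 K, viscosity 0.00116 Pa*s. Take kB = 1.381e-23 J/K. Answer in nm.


Stokes-Einstein: R = kB*T / (6*pi*eta*D)
R = 1.381e-23 * 297 / (6 * pi * 0.00116 * 8.451e-11)
R = 2.21964e-09 m = 2.22 nm

2.22


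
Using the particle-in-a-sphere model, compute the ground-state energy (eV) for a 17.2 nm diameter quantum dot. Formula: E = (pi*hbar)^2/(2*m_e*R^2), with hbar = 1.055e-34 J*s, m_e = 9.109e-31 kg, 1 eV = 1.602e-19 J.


Radius R = 17.2/2 = 8.6 nm = 8.6e-09 m
E = (pi * 1.055e-34)^2 / (2 * 9.109e-31 * (8.6e-09)^2)
E(J) = 8.15281e-22
E = E(J) / 1.602e-19 = 0.0051 eV

0.0051


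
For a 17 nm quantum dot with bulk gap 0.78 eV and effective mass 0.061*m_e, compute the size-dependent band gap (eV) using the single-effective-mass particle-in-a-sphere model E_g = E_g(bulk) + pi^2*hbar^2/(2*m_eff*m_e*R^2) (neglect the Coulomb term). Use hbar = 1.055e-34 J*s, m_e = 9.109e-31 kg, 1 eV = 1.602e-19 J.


Radius R = 17/2 nm = 8.5e-09 m
Confinement energy dE = pi^2 * hbar^2 / (2 * m_eff * m_e * R^2)
dE = pi^2 * (1.055e-34)^2 / (2 * 0.061 * 9.109e-31 * (8.5e-09)^2) J, divided by 1.602e-19 J/eV
dE = 0.0854 eV
Total band gap = E_g(bulk) + dE = 0.78 + 0.0854 = 0.8654 eV

0.8654


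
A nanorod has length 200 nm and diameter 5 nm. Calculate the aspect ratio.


Aspect ratio AR = length / diameter
AR = 200 / 5
AR = 40.0

40.0


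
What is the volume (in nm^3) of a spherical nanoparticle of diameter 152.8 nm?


Radius r = 152.8/2 = 76.4 nm
Volume V = (4/3) * pi * r^3
V = (4/3) * pi * (76.4)^3
V = 1867964.79 nm^3

1867964.79


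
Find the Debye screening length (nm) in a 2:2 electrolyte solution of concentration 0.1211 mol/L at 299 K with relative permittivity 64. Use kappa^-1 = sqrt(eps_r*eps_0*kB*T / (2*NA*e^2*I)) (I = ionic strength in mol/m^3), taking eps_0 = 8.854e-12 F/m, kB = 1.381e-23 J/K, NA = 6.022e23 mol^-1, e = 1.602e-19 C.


Ionic strength I = 0.1211 * 2^2 * 1000 = 484.4 mol/m^3
kappa^-1 = sqrt(64 * 8.854e-12 * 1.381e-23 * 299 / (2 * 6.022e23 * (1.602e-19)^2 * 484.4))
kappa^-1 = 0.395 nm

0.395


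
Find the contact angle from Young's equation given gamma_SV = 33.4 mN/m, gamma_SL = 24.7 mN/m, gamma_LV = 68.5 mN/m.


cos(theta) = (gamma_SV - gamma_SL) / gamma_LV
cos(theta) = (33.4 - 24.7) / 68.5
cos(theta) = 0.127007
theta = arccos(0.127007) = 82.7 degrees

82.7


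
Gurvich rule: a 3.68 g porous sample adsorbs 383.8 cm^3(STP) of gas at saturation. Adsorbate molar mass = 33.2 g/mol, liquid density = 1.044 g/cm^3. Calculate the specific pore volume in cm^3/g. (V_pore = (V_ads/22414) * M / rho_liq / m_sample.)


Moles adsorbed n = V_ads / 22414 = 383.8 / 22414 = 1.712323e-02 mol
Liquid volume V_liq = n * M / rho_liq = 1.712323e-02 * 33.2 / 1.044 = 0.54453 cm^3
Specific pore volume V_pore = V_liq / m_sample = 0.54453 / 3.68
V_pore = 0.148 cm^3/g

0.148


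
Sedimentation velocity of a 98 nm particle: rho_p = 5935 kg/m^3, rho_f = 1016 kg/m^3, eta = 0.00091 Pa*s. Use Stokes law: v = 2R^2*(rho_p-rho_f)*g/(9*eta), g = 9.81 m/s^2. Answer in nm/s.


Radius R = 98/2 nm = 4.9e-08 m
Density difference = 5935 - 1016 = 4919 kg/m^3
v = 2 * R^2 * (rho_p - rho_f) * g / (9 * eta)
v = 2 * (4.9e-08)^2 * 4919 * 9.81 / (9 * 0.00091)
v = 2.82933e-08 m/s = 28.2933 nm/s

28.2933


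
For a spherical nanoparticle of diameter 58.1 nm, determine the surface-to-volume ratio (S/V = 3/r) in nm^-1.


Radius r = 58.1/2 = 29.05 nm
S/V = 3 / r = 3 / 29.05
S/V = 0.1033 nm^-1

0.1033


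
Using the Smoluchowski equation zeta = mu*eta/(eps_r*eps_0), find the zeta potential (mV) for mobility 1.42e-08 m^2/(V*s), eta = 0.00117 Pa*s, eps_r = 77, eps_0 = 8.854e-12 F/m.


Smoluchowski equation: zeta = mu * eta / (eps_r * eps_0)
zeta = 1.42e-08 * 0.00117 / (77 * 8.854e-12)
zeta = 0.024369 V = 24.37 mV

24.37


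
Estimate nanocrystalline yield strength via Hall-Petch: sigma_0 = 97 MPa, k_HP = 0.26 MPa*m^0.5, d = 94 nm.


d = 94 nm = 9.4e-08 m
sqrt(d) = 0.0003065942
Hall-Petch contribution = k / sqrt(d) = 0.26 / 0.0003065942 = 848.0 MPa
sigma = sigma_0 + k/sqrt(d) = 97 + 848.0 = 945.0 MPa

945.0


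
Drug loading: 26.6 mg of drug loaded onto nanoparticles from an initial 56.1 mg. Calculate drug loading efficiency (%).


Drug loading efficiency = (drug loaded / drug initial) * 100
DLE = 26.6 / 56.1 * 100
DLE = 0.4742 * 100
DLE = 47.42%

47.42


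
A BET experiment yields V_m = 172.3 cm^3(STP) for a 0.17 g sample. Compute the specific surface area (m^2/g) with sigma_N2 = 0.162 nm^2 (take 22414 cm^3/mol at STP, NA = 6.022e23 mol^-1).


Number of moles in monolayer = V_m / 22414 = 172.3 / 22414 = 0.00768716
Number of molecules = moles * NA = 0.00768716 * 6.022e23
SA = molecules * sigma / mass
SA = (172.3 / 22414) * 6.022e23 * 0.162e-18 / 0.17
SA = 4411.4 m^2/g

4411.4


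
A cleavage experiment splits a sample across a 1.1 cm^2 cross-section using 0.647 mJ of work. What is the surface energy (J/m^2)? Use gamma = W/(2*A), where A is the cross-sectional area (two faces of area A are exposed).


Convert: A = 1.1 cm^2 = 0.00011 m^2, W = 0.647 mJ = 0.000647 J
Cleaving exposes two faces of area A, so total new surface = 2*A and gamma = W / (2*A)
gamma = 0.000647 / (2 * 0.00011)
gamma = 2.941 J/m^2

2.941


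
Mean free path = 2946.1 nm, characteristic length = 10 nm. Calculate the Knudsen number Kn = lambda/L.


Knudsen number Kn = lambda / L
Kn = 2946.1 / 10
Kn = 294.61

294.61


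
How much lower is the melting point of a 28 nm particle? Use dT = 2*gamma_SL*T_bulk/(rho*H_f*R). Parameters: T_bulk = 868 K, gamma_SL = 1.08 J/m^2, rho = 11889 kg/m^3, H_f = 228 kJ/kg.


Radius R = 28/2 = 14 nm = 1.4e-08 m
Convert H_f = 228 kJ/kg = 228000 J/kg
dT = 2 * gamma_SL * T_bulk / (rho * H_f * R)
dT = 2 * 1.08 * 868 / (11889 * 228000 * 1.4e-08)
dT = 49.4 K

49.4


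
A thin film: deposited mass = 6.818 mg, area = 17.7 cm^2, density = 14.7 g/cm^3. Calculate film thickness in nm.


Convert: m = 6.818 mg = 6.8180e-06 kg, A = 17.7 cm^2 = 1.7700e-03 m^2, rho = 14.7 g/cm^3 = 14700 kg/m^3
t = m / (A * rho)
t = 6.8180e-06 / (1.7700e-03 * 14700)
t = 2.6204e-07 m = 262.0 nm

262.0


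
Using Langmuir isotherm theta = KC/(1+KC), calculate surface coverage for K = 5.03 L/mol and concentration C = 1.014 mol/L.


Langmuir isotherm: theta = K*C / (1 + K*C)
K*C = 5.03 * 1.014 = 5.10042
theta = 5.10042 / (1 + 5.10042) = 5.10042 / 6.10042
theta = 0.8361

0.8361


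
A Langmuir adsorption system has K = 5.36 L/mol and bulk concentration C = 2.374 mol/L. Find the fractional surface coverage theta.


Langmuir isotherm: theta = K*C / (1 + K*C)
K*C = 5.36 * 2.374 = 12.72464
theta = 12.72464 / (1 + 12.72464) = 12.72464 / 13.72464
theta = 0.9271

0.9271


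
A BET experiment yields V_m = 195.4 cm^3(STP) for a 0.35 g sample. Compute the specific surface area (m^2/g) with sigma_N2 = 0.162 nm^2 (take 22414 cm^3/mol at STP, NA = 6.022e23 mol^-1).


Number of moles in monolayer = V_m / 22414 = 195.4 / 22414 = 0.00871777
Number of molecules = moles * NA = 0.00871777 * 6.022e23
SA = molecules * sigma / mass
SA = (195.4 / 22414) * 6.022e23 * 0.162e-18 / 0.35
SA = 2429.9 m^2/g

2429.9


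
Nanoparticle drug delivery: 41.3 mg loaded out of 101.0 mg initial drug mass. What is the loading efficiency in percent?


Drug loading efficiency = (drug loaded / drug initial) * 100
DLE = 41.3 / 101.0 * 100
DLE = 0.4089 * 100
DLE = 40.89%

40.89


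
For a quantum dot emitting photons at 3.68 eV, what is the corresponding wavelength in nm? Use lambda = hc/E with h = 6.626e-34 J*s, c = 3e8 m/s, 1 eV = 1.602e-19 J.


Convert energy: E = 3.68 eV = 3.68 * 1.602e-19 = 5.89536e-19 J
lambda = h*c / E = 6.626e-34 * 3e8 / 5.89536e-19
lambda = 3.3718e-07 m = 337.2 nm

337.2


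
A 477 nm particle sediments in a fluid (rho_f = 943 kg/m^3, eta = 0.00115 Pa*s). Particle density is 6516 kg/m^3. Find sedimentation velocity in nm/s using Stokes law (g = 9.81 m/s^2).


Radius R = 477/2 nm = 2.385e-07 m
Density difference = 6516 - 943 = 5573 kg/m^3
v = 2 * R^2 * (rho_p - rho_f) * g / (9 * eta)
v = 2 * (2.385e-07)^2 * 5573 * 9.81 / (9 * 0.00115)
v = 6.00931e-07 m/s = 600.9308 nm/s

600.9308


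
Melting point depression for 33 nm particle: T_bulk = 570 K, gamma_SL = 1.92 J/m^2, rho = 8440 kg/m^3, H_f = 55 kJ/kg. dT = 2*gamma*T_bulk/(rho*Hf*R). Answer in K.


Radius R = 33/2 = 16.5 nm = 1.65e-08 m
Convert H_f = 55 kJ/kg = 55000 J/kg
dT = 2 * gamma_SL * T_bulk / (rho * H_f * R)
dT = 2 * 1.92 * 570 / (8440 * 55000 * 1.65e-08)
dT = 285.8 K

285.8


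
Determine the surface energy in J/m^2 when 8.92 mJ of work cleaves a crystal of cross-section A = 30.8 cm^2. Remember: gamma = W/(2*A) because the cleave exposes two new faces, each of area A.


Convert: A = 30.8 cm^2 = 0.00308 m^2, W = 8.92 mJ = 0.00892 J
Cleaving exposes two faces of area A, so total new surface = 2*A and gamma = W / (2*A)
gamma = 0.00892 / (2 * 0.00308)
gamma = 1.448 J/m^2

1.448


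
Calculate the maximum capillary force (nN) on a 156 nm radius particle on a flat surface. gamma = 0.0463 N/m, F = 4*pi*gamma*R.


Convert radius: R = 156 nm = 1.56e-07 m
F = 4 * pi * gamma * R
F = 4 * pi * 0.0463 * 1.56e-07
F = 9.07644e-08 N = 90.7644 nN

90.7644


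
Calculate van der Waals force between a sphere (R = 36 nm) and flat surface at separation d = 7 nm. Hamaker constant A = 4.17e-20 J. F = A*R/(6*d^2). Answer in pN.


Convert to SI: R = 36 nm = 3.6e-08 m, d = 7 nm = 7e-09 m
F = A * R / (6 * d^2)
F = 4.17e-20 * 3.6e-08 / (6 * (7e-09)^2)
F = 5.10612e-12 N = 5.106 pN

5.106


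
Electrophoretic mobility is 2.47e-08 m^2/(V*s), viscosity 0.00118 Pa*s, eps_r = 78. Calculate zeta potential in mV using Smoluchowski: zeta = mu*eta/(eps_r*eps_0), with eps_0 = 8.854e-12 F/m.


Smoluchowski equation: zeta = mu * eta / (eps_r * eps_0)
zeta = 2.47e-08 * 0.00118 / (78 * 8.854e-12)
zeta = 0.042203 V = 42.2 mV

42.2


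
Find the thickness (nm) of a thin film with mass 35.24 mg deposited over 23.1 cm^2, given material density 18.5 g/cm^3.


Convert: m = 35.24 mg = 3.5240e-05 kg, A = 23.1 cm^2 = 2.3100e-03 m^2, rho = 18.5 g/cm^3 = 18500 kg/m^3
t = m / (A * rho)
t = 3.5240e-05 / (2.3100e-03 * 18500)
t = 8.2462e-07 m = 824.6 nm

824.6


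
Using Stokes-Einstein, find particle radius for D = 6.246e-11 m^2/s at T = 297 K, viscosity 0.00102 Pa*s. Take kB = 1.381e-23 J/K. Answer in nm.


Stokes-Einstein: R = kB*T / (6*pi*eta*D)
R = 1.381e-23 * 297 / (6 * pi * 0.00102 * 6.246e-11)
R = 3.41544e-09 m = 3.42 nm

3.42


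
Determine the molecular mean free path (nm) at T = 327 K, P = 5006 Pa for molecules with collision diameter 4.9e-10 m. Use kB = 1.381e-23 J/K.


Mean free path: lambda = kB*T / (sqrt(2) * pi * d^2 * P)
lambda = 1.381e-23 * 327 / (sqrt(2) * pi * (4.9e-10)^2 * 5006)
lambda = 8.45656e-07 m
lambda = 845.66 nm

845.66


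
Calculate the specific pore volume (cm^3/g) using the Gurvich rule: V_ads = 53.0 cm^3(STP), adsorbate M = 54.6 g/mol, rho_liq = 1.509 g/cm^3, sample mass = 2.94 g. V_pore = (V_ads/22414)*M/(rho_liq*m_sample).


Moles adsorbed n = V_ads / 22414 = 53.0 / 22414 = 2.364594e-03 mol
Liquid volume V_liq = n * M / rho_liq = 2.364594e-03 * 54.6 / 1.509 = 0.08556 cm^3
Specific pore volume V_pore = V_liq / m_sample = 0.08556 / 2.94
V_pore = 0.0291 cm^3/g

0.0291


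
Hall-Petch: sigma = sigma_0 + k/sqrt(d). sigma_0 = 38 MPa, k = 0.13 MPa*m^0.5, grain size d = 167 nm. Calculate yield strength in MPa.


d = 167 nm = 1.67e-07 m
sqrt(d) = 0.0004086563
Hall-Petch contribution = k / sqrt(d) = 0.13 / 0.0004086563 = 318.1 MPa
sigma = sigma_0 + k/sqrt(d) = 38 + 318.1 = 356.1 MPa

356.1


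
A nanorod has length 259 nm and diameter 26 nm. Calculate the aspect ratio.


Aspect ratio AR = length / diameter
AR = 259 / 26
AR = 9.96

9.96


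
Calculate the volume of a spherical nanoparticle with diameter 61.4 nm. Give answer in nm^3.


Radius r = 61.4/2 = 30.7 nm
Volume V = (4/3) * pi * r^3
V = (4/3) * pi * (30.7)^3
V = 121200.31 nm^3

121200.31


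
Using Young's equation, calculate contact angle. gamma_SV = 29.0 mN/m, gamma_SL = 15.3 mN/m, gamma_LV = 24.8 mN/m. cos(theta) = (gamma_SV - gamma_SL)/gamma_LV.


cos(theta) = (gamma_SV - gamma_SL) / gamma_LV
cos(theta) = (29.0 - 15.3) / 24.8
cos(theta) = 0.552419
theta = arccos(0.552419) = 56.47 degrees

56.47


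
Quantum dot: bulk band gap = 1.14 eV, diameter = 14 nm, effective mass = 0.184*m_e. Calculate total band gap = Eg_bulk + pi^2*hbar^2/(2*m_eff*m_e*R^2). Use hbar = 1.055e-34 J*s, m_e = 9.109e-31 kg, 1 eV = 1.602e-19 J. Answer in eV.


Radius R = 14/2 nm = 7e-09 m
Confinement energy dE = pi^2 * hbar^2 / (2 * m_eff * m_e * R^2)
dE = pi^2 * (1.055e-34)^2 / (2 * 0.184 * 9.109e-31 * (7e-09)^2) J, divided by 1.602e-19 J/eV
dE = 0.0417 eV
Total band gap = E_g(bulk) + dE = 1.14 + 0.0417 = 1.1817 eV

1.1817


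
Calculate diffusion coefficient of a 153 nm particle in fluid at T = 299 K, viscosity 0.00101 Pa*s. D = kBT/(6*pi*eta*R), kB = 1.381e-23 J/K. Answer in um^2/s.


Radius R = 153/2 = 76.5 nm = 7.65e-08 m
D = kB*T / (6*pi*eta*R)
D = 1.381e-23 * 299 / (6 * pi * 0.00101 * 7.65e-08)
D = 2.83518e-12 m^2/s = 2.835 um^2/s

2.835


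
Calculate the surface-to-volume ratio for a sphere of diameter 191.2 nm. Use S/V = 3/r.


Radius r = 191.2/2 = 95.6 nm
S/V = 3 / r = 3 / 95.6
S/V = 0.0314 nm^-1

0.0314


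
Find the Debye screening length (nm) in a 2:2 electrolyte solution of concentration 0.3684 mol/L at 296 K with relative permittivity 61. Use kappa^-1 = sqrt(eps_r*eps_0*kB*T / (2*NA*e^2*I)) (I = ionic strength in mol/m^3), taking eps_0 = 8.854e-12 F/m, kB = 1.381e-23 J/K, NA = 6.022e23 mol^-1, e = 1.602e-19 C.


Ionic strength I = 0.3684 * 2^2 * 1000 = 1473.6 mol/m^3
kappa^-1 = sqrt(61 * 8.854e-12 * 1.381e-23 * 296 / (2 * 6.022e23 * (1.602e-19)^2 * 1473.6))
kappa^-1 = 0.22 nm

0.22


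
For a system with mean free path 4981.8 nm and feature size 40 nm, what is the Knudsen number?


Knudsen number Kn = lambda / L
Kn = 4981.8 / 40
Kn = 124.545

124.545


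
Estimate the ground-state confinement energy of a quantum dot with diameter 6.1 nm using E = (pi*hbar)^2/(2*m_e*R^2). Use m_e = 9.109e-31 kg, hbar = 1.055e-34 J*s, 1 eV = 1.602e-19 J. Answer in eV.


Radius R = 6.1/2 = 3.05 nm = 3.05e-09 m
E = (pi * 1.055e-34)^2 / (2 * 9.109e-31 * (3.05e-09)^2)
E(J) = 6.48193e-21
E = E(J) / 1.602e-19 = 0.0405 eV

0.0405


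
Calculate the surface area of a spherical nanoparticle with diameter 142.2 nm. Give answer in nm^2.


Radius r = 142.2/2 = 71.1 nm
Surface area SA = 4 * pi * r^2
SA = 4 * pi * (71.1)^2
SA = 63525.64 nm^2

63525.64


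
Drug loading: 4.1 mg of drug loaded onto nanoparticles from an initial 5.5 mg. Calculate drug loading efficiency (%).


Drug loading efficiency = (drug loaded / drug initial) * 100
DLE = 4.1 / 5.5 * 100
DLE = 0.7455 * 100
DLE = 74.55%

74.55


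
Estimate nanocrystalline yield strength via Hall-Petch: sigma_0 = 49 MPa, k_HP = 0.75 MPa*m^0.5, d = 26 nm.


d = 26 nm = 2.6e-08 m
sqrt(d) = 0.0001612452
Hall-Petch contribution = k / sqrt(d) = 0.75 / 0.0001612452 = 4651.3 MPa
sigma = sigma_0 + k/sqrt(d) = 49 + 4651.3 = 4700.3 MPa

4700.3


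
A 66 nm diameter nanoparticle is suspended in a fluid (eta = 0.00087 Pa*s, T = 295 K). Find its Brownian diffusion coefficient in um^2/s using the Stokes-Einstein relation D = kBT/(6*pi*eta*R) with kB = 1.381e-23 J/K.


Radius R = 66/2 = 33 nm = 3.3e-08 m
D = kB*T / (6*pi*eta*R)
D = 1.381e-23 * 295 / (6 * pi * 0.00087 * 3.3e-08)
D = 7.52803e-12 m^2/s = 7.528 um^2/s

7.528


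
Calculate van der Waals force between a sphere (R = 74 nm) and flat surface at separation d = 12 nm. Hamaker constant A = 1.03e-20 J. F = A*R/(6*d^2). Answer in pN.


Convert to SI: R = 74 nm = 7.4e-08 m, d = 12 nm = 1.2e-08 m
F = A * R / (6 * d^2)
F = 1.03e-20 * 7.4e-08 / (6 * (1.2e-08)^2)
F = 8.82176e-13 N = 0.882 pN

0.882


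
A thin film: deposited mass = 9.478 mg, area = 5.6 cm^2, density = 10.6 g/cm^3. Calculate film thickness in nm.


Convert: m = 9.478 mg = 9.4780e-06 kg, A = 5.6 cm^2 = 5.6000e-04 m^2, rho = 10.6 g/cm^3 = 10600 kg/m^3
t = m / (A * rho)
t = 9.4780e-06 / (5.6000e-04 * 10600)
t = 1.5967e-06 m = 1596.7 nm

1596.7


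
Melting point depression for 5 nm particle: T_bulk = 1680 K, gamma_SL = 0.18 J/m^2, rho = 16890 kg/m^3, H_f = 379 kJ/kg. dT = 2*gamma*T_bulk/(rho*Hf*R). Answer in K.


Radius R = 5/2 = 2.5 nm = 2.5e-09 m
Convert H_f = 379 kJ/kg = 379000 J/kg
dT = 2 * gamma_SL * T_bulk / (rho * H_f * R)
dT = 2 * 0.18 * 1680 / (16890 * 379000 * 2.5e-09)
dT = 37.8 K

37.8


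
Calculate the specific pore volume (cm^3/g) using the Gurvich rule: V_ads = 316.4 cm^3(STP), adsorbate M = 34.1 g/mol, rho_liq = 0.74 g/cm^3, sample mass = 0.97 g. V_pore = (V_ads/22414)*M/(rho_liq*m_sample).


Moles adsorbed n = V_ads / 22414 = 316.4 / 22414 = 1.411618e-02 mol
Liquid volume V_liq = n * M / rho_liq = 1.411618e-02 * 34.1 / 0.74 = 0.65049 cm^3
Specific pore volume V_pore = V_liq / m_sample = 0.65049 / 0.97
V_pore = 0.6706 cm^3/g

0.6706


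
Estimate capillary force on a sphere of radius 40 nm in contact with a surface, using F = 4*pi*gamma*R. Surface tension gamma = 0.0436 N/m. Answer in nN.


Convert radius: R = 40 nm = 4e-08 m
F = 4 * pi * gamma * R
F = 4 * pi * 0.0436 * 4e-08
F = 2.19158e-08 N = 21.9158 nN

21.9158


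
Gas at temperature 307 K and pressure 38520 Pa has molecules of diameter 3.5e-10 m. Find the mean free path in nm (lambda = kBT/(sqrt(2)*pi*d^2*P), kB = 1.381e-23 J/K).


Mean free path: lambda = kB*T / (sqrt(2) * pi * d^2 * P)
lambda = 1.381e-23 * 307 / (sqrt(2) * pi * (3.5e-10)^2 * 38520)
lambda = 2.0223e-07 m
lambda = 202.23 nm

202.23


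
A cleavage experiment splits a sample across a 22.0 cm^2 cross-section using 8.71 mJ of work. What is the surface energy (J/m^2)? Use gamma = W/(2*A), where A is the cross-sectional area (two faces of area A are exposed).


Convert: A = 22.0 cm^2 = 0.0022 m^2, W = 8.71 mJ = 0.00871 J
Cleaving exposes two faces of area A, so total new surface = 2*A and gamma = W / (2*A)
gamma = 0.00871 / (2 * 0.0022)
gamma = 1.98 J/m^2

1.98


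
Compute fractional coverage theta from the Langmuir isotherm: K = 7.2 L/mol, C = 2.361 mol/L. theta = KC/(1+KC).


Langmuir isotherm: theta = K*C / (1 + K*C)
K*C = 7.2 * 2.361 = 16.9992
theta = 16.9992 / (1 + 16.9992) = 16.9992 / 17.9992
theta = 0.9444

0.9444


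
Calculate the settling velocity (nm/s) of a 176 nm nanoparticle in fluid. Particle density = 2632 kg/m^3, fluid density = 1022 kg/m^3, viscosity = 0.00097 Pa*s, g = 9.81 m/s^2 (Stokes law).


Radius R = 176/2 nm = 8.8e-08 m
Density difference = 2632 - 1022 = 1610 kg/m^3
v = 2 * R^2 * (rho_p - rho_f) * g / (9 * eta)
v = 2 * (8.8e-08)^2 * 1610 * 9.81 / (9 * 0.00097)
v = 2.80205e-08 m/s = 28.0205 nm/s

28.0205


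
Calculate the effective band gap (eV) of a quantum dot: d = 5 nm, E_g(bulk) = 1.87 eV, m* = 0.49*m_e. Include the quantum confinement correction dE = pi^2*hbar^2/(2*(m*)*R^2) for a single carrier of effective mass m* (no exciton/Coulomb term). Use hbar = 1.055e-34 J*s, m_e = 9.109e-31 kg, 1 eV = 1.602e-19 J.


Radius R = 5/2 nm = 2.5e-09 m
Confinement energy dE = pi^2 * hbar^2 / (2 * m_eff * m_e * R^2)
dE = pi^2 * (1.055e-34)^2 / (2 * 0.49 * 9.109e-31 * (2.5e-09)^2) J, divided by 1.602e-19 J/eV
dE = 0.1229 eV
Total band gap = E_g(bulk) + dE = 1.87 + 0.1229 = 1.9929 eV

1.9929


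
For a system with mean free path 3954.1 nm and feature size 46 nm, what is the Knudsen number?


Knudsen number Kn = lambda / L
Kn = 3954.1 / 46
Kn = 85.9587

85.9587


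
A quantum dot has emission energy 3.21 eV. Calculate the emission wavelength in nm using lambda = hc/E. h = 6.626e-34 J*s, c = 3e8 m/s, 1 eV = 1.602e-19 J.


Convert energy: E = 3.21 eV = 3.21 * 1.602e-19 = 5.14242e-19 J
lambda = h*c / E = 6.626e-34 * 3e8 / 5.14242e-19
lambda = 3.8655e-07 m = 386.5 nm

386.5


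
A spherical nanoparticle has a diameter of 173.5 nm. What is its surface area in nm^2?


Radius r = 173.5/2 = 86.75 nm
Surface area SA = 4 * pi * r^2
SA = 4 * pi * (86.75)^2
SA = 94569.01 nm^2

94569.01


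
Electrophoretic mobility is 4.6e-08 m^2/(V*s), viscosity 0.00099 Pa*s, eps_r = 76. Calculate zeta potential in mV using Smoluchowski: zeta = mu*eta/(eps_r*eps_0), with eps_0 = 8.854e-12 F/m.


Smoluchowski equation: zeta = mu * eta / (eps_r * eps_0)
zeta = 4.6e-08 * 0.00099 / (76 * 8.854e-12)
zeta = 0.067677 V = 67.68 mV

67.68


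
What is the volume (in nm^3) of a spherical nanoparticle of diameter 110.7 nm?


Radius r = 110.7/2 = 55.35 nm
Volume V = (4/3) * pi * r^3
V = (4/3) * pi * (55.35)^3
V = 710299.46 nm^3

710299.46


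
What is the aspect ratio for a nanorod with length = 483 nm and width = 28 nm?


Aspect ratio AR = length / diameter
AR = 483 / 28
AR = 17.25

17.25


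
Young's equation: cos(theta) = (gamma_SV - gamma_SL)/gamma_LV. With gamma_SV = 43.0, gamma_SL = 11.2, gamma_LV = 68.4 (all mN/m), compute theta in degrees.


cos(theta) = (gamma_SV - gamma_SL) / gamma_LV
cos(theta) = (43.0 - 11.2) / 68.4
cos(theta) = 0.464912
theta = arccos(0.464912) = 62.3 degrees

62.3


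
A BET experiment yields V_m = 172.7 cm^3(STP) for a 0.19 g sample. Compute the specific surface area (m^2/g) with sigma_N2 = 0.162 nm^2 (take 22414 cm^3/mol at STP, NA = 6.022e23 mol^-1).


Number of moles in monolayer = V_m / 22414 = 172.7 / 22414 = 0.00770501
Number of molecules = moles * NA = 0.00770501 * 6.022e23
SA = molecules * sigma / mass
SA = (172.7 / 22414) * 6.022e23 * 0.162e-18 / 0.19
SA = 3956.2 m^2/g

3956.2


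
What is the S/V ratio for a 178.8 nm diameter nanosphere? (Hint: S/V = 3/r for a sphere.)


Radius r = 178.8/2 = 89.4 nm
S/V = 3 / r = 3 / 89.4
S/V = 0.0336 nm^-1

0.0336


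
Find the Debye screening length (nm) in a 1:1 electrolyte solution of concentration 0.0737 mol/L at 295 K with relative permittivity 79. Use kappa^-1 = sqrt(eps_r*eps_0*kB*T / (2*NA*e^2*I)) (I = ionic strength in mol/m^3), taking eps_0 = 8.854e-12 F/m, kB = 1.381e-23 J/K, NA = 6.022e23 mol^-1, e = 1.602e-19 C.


Ionic strength I = 0.0737 * 1^2 * 1000 = 73.7 mol/m^3
kappa^-1 = sqrt(79 * 8.854e-12 * 1.381e-23 * 295 / (2 * 6.022e23 * (1.602e-19)^2 * 73.7))
kappa^-1 = 1.118 nm

1.118


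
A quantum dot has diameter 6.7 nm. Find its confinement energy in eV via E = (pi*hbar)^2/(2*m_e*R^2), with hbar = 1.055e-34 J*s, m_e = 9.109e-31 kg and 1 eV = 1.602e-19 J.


Radius R = 6.7/2 = 3.35 nm = 3.35e-09 m
E = (pi * 1.055e-34)^2 / (2 * 9.109e-31 * (3.35e-09)^2)
E(J) = 5.37297e-21
E = E(J) / 1.602e-19 = 0.0335 eV

0.0335


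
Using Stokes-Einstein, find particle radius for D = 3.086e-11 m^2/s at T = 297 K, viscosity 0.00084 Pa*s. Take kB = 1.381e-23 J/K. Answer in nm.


Stokes-Einstein: R = kB*T / (6*pi*eta*D)
R = 1.381e-23 * 297 / (6 * pi * 0.00084 * 3.086e-11)
R = 8.39409e-09 m = 8.39 nm

8.39


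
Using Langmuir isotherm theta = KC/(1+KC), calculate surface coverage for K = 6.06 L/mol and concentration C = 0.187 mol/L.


Langmuir isotherm: theta = K*C / (1 + K*C)
K*C = 6.06 * 0.187 = 1.13322
theta = 1.13322 / (1 + 1.13322) = 1.13322 / 2.13322
theta = 0.5312

0.5312


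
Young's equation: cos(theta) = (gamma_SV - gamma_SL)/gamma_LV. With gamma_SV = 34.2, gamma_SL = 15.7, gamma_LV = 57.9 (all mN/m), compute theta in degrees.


cos(theta) = (gamma_SV - gamma_SL) / gamma_LV
cos(theta) = (34.2 - 15.7) / 57.9
cos(theta) = 0.319516
theta = arccos(0.319516) = 71.37 degrees

71.37


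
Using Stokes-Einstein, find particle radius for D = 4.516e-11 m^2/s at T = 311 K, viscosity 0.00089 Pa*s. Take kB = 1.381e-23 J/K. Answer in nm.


Stokes-Einstein: R = kB*T / (6*pi*eta*D)
R = 1.381e-23 * 311 / (6 * pi * 0.00089 * 4.516e-11)
R = 5.66903e-09 m = 5.67 nm

5.67


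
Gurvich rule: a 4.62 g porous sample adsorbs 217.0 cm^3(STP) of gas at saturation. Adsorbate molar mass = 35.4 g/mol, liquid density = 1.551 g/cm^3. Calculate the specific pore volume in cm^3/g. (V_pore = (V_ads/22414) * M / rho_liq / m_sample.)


Moles adsorbed n = V_ads / 22414 = 217.0 / 22414 = 9.681449e-03 mol
Liquid volume V_liq = n * M / rho_liq = 9.681449e-03 * 35.4 / 1.551 = 0.22097 cm^3
Specific pore volume V_pore = V_liq / m_sample = 0.22097 / 4.62
V_pore = 0.0478 cm^3/g

0.0478


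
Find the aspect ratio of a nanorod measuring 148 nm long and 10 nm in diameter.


Aspect ratio AR = length / diameter
AR = 148 / 10
AR = 14.8

14.8


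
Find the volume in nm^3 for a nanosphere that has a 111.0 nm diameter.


Radius r = 111.0/2 = 55.5 nm
Volume V = (4/3) * pi * r^3
V = (4/3) * pi * (55.5)^3
V = 716089.92 nm^3

716089.92


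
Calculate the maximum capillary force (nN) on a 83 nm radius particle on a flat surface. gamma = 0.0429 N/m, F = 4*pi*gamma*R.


Convert radius: R = 83 nm = 8.3e-08 m
F = 4 * pi * gamma * R
F = 4 * pi * 0.0429 * 8.3e-08
F = 4.47451e-08 N = 44.7451 nN

44.7451


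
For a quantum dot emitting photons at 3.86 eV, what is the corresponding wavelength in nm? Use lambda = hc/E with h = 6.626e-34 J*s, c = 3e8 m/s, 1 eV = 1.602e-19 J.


Convert energy: E = 3.86 eV = 3.86 * 1.602e-19 = 6.18372e-19 J
lambda = h*c / E = 6.626e-34 * 3e8 / 6.18372e-19
lambda = 3.21457e-07 m = 321.5 nm

321.5


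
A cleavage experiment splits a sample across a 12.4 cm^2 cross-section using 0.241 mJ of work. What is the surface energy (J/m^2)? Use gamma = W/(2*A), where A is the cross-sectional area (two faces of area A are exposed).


Convert: A = 12.4 cm^2 = 0.00124 m^2, W = 0.241 mJ = 0.000241 J
Cleaving exposes two faces of area A, so total new surface = 2*A and gamma = W / (2*A)
gamma = 0.000241 / (2 * 0.00124)
gamma = 0.097 J/m^2

0.097


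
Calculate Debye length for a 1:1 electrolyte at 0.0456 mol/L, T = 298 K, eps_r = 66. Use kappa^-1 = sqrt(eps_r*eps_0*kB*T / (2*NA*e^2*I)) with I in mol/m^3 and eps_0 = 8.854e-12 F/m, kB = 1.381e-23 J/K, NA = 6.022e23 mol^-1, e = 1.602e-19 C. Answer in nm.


Ionic strength I = 0.0456 * 1^2 * 1000 = 45.6 mol/m^3
kappa^-1 = sqrt(66 * 8.854e-12 * 1.381e-23 * 298 / (2 * 6.022e23 * (1.602e-19)^2 * 45.6))
kappa^-1 = 1.306 nm

1.306


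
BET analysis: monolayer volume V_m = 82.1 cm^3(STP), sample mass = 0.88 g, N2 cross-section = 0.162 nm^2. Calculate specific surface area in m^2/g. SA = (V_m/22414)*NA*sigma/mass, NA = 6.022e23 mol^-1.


Number of moles in monolayer = V_m / 22414 = 82.1 / 22414 = 0.00366289
Number of molecules = moles * NA = 0.00366289 * 6.022e23
SA = molecules * sigma / mass
SA = (82.1 / 22414) * 6.022e23 * 0.162e-18 / 0.88
SA = 406.1 m^2/g

406.1


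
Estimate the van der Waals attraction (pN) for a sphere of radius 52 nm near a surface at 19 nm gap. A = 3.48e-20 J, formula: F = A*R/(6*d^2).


Convert to SI: R = 52 nm = 5.2e-08 m, d = 19 nm = 1.9e-08 m
F = A * R / (6 * d^2)
F = 3.48e-20 * 5.2e-08 / (6 * (1.9e-08)^2)
F = 8.35457e-13 N = 0.835 pN

0.835


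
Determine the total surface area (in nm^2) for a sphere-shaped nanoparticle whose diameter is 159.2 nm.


Radius r = 159.2/2 = 79.6 nm
Surface area SA = 4 * pi * r^2
SA = 4 * pi * (79.6)^2
SA = 79622.53 nm^2

79622.53


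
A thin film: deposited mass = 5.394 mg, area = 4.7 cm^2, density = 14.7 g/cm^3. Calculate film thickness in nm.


Convert: m = 5.394 mg = 5.3940e-06 kg, A = 4.7 cm^2 = 4.7000e-04 m^2, rho = 14.7 g/cm^3 = 14700 kg/m^3
t = m / (A * rho)
t = 5.3940e-06 / (4.7000e-04 * 14700)
t = 7.8072e-07 m = 780.7 nm

780.7


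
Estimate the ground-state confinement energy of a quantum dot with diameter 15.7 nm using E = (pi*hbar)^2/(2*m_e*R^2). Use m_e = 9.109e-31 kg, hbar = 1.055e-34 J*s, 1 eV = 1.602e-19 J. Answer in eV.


Radius R = 15.7/2 = 7.85 nm = 7.85e-09 m
E = (pi * 1.055e-34)^2 / (2 * 9.109e-31 * (7.85e-09)^2)
E(J) = 9.78509e-22
E = E(J) / 1.602e-19 = 0.0061 eV

0.0061


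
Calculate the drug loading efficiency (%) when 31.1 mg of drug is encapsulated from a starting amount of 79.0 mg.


Drug loading efficiency = (drug loaded / drug initial) * 100
DLE = 31.1 / 79.0 * 100
DLE = 0.3937 * 100
DLE = 39.37%

39.37


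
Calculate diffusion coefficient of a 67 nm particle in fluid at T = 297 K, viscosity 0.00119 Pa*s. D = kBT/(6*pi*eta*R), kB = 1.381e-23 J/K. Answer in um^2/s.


Radius R = 67/2 = 33.5 nm = 3.35e-08 m
D = kB*T / (6*pi*eta*R)
D = 1.381e-23 * 297 / (6 * pi * 0.00119 * 3.35e-08)
D = 5.4583e-12 m^2/s = 5.458 um^2/s

5.458


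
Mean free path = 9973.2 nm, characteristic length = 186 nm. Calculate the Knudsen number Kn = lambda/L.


Knudsen number Kn = lambda / L
Kn = 9973.2 / 186
Kn = 53.6194

53.6194
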